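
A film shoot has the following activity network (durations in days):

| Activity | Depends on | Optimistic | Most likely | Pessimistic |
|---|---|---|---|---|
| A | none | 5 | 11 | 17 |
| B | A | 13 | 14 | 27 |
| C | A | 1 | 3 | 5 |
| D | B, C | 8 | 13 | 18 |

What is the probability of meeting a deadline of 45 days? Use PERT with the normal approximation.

te_A = (5 + 4·11 + 17)/6 = 66/6 = 11; σ²_A = ((17−5)/6)² = 4.000
te_B = (13 + 4·14 + 27)/6 = 96/6 = 16; σ²_B = ((27−13)/6)² = 5.444
te_C = (1 + 4·3 + 5)/6 = 18/6 = 3; σ²_C = ((5−1)/6)² = 0.444
te_D = (8 + 4·13 + 18)/6 = 78/6 = 13; σ²_D = ((18−8)/6)² = 2.778

Forward pass:
ES_A = 0; EF_A = 11
ES_B = 11; EF_B = 11+16 = 27
ES_C = 11; EF_C = 11+3 = 14
ES_D = max(EF_B=27, EF_C=14) = 27; EF_D = 27+13 = 40
Expected project duration μ = 40 days. Critical path: A → B → D.

Variance along critical path = 4.000 + 5.444 + 2.778 = 12.222; σ = √12.222 = 3.496 days.
Z = (45 − 40) / 3.496 = 1.430
P(T ≤ 45) = Φ(1.430) ≈ 0.924

0.924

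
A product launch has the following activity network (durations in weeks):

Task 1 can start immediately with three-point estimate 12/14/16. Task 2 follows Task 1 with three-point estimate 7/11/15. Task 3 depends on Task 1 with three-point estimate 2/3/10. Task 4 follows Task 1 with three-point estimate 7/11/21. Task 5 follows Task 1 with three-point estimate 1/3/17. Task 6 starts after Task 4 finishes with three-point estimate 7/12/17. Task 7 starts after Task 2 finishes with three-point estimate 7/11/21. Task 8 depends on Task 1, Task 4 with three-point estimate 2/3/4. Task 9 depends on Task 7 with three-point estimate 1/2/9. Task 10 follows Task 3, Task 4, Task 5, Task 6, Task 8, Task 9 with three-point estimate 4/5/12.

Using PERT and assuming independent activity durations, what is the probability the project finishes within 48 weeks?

te_Task 1 = (12 + 4·14 + 16)/6 = 84/6 = 14; σ²_Task 1 = ((16−12)/6)² = 0.444
te_Task 2 = (7 + 4·11 + 15)/6 = 66/6 = 11; σ²_Task 2 = ((15−7)/6)² = 1.778
te_Task 3 = (2 + 4·3 + 10)/6 = 24/6 = 4; σ²_Task 3 = ((10−2)/6)² = 1.778
te_Task 4 = (7 + 4·11 + 21)/6 = 72/6 = 12; σ²_Task 4 = ((21−7)/6)² = 5.444
te_Task 5 = (1 + 4·3 + 17)/6 = 30/6 = 5; σ²_Task 5 = ((17−1)/6)² = 7.111
te_Task 6 = (7 + 4·12 + 17)/6 = 72/6 = 12; σ²_Task 6 = ((17−7)/6)² = 2.778
te_Task 7 = (7 + 4·11 + 21)/6 = 72/6 = 12; σ²_Task 7 = ((21−7)/6)² = 5.444
te_Task 8 = (2 + 4·3 + 4)/6 = 18/6 = 3; σ²_Task 8 = ((4−2)/6)² = 0.111
te_Task 9 = (1 + 4·2 + 9)/6 = 18/6 = 3; σ²_Task 9 = ((9−1)/6)² = 1.778
te_Task 10 = (4 + 4·5 + 12)/6 = 36/6 = 6; σ²_Task 10 = ((12−4)/6)² = 1.778

Forward pass:
ES_Task 1 = 0; EF_Task 1 = 14
ES_Task 2 = 14; EF_Task 2 = 14+11 = 25
ES_Task 3 = 14; EF_Task 3 = 14+4 = 18
ES_Task 4 = 14; EF_Task 4 = 14+12 = 26
ES_Task 5 = 14; EF_Task 5 = 14+5 = 19
ES_Task 6 = 26; EF_Task 6 = 26+12 = 38
ES_Task 7 = 25; EF_Task 7 = 25+12 = 37
ES_Task 8 = max(EF_Task 1=14, EF_Task 4=26) = 26; EF_Task 8 = 26+3 = 29
ES_Task 9 = 37; EF_Task 9 = 37+3 = 40
ES_Task 10 = max(EF_Task 3=18, EF_Task 4=26, EF_Task 5=19, EF_Task 6=38, EF_Task 8=29, EF_Task 9=40) = 40; EF_Task 10 = 40+6 = 46
Expected project duration μ = 46 weeks. Critical path: Task 1 → Task 2 → Task 7 → Task 9 → Task 10.

Variance along critical path = 0.444 + 1.778 + 5.444 + 1.778 + 1.778 = 11.222; σ = √11.222 = 3.350 weeks.
Z = (48 − 46) / 3.350 = 0.597
P(T ≤ 48) = Φ(0.597) ≈ 0.725

0.725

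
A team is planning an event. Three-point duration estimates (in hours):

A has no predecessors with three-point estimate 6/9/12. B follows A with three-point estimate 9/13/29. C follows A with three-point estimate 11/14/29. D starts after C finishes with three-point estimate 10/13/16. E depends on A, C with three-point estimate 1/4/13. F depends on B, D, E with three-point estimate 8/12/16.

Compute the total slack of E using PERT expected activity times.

te_A = (6 + 4·9 + 12)/6 = 54/6 = 9
te_B = (9 + 4·13 + 29)/6 = 90/6 = 15
te_C = (11 + 4·14 + 29)/6 = 96/6 = 16
te_D = (10 + 4·13 + 16)/6 = 78/6 = 13
te_E = (1 + 4·4 + 13)/6 = 30/6 = 5
te_F = (8 + 4·12 + 16)/6 = 72/6 = 12

Forward pass:
ES_A = 0; EF_A = 9
ES_B = 9; EF_B = 9+15 = 24
ES_C = 9; EF_C = 9+16 = 25
ES_D = 25; EF_D = 25+13 = 38
ES_E = max(EF_A=9, EF_C=25) = 25; EF_E = 25+5 = 30
ES_F = max(EF_B=24, EF_D=38, EF_E=30) = 38; EF_F = 38+12 = 50
Expected project duration μ = 50 hours. Critical path: A → C → D → F.

Backward pass:
LF_F = 50; LS_F = 50−12 = 38
LF_E = LS_F = 38; LS_E = 38−5 = 33
LF_D = LS_F = 38; LS_D = 38−13 = 25
LF_C = min(LS_D=25, LS_E=33) = 25; LS_C = 25−16 = 9
LF_B = LS_F = 38; LS_B = 38−15 = 23
LF_A = min(LS_B=23, LS_C=9, LS_E=33) = 9; LS_A = 9−9 = 0
Slack_E = LS_E − ES_E = 33 − 25 = 8

8 hours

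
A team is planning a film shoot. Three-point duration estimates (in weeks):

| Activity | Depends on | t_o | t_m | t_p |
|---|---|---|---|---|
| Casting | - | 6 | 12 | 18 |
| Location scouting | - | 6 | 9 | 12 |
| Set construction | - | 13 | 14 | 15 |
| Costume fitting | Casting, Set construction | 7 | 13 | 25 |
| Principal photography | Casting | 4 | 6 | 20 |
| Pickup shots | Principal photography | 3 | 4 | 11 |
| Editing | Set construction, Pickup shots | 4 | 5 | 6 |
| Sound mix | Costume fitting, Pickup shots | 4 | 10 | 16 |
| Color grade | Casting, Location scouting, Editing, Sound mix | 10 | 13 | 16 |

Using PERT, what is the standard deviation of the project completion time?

te_Casting = (6 + 4·12 + 18)/6 = 72/6 = 12; σ²_Casting = ((18−6)/6)² = 4.000
te_Location scouting = (6 + 4·9 + 12)/6 = 54/6 = 9; σ²_Location scouting = ((12−6)/6)² = 1.000
te_Set construction = (13 + 4·14 + 15)/6 = 84/6 = 14; σ²_Set construction = ((15−13)/6)² = 0.111
te_Costume fitting = (7 + 4·13 + 25)/6 = 84/6 = 14; σ²_Costume fitting = ((25−7)/6)² = 9.000
te_Principal photography = (4 + 4·6 + 20)/6 = 48/6 = 8; σ²_Principal photography = ((20−4)/6)² = 7.111
te_Pickup shots = (3 + 4·4 + 11)/6 = 30/6 = 5; σ²_Pickup shots = ((11−3)/6)² = 1.778
te_Editing = (4 + 4·5 + 6)/6 = 30/6 = 5; σ²_Editing = ((6−4)/6)² = 0.111
te_Sound mix = (4 + 4·10 + 16)/6 = 60/6 = 10; σ²_Sound mix = ((16−4)/6)² = 4.000
te_Color grade = (10 + 4·13 + 16)/6 = 78/6 = 13; σ²_Color grade = ((16−10)/6)² = 1.000

Forward pass:
ES_Casting = 0; EF_Casting = 12
ES_Location scouting = 0; EF_Location scouting = 9
ES_Set construction = 0; EF_Set construction = 14
ES_Costume fitting = max(EF_Casting=12, EF_Set construction=14) = 14; EF_Costume fitting = 14+14 = 28
ES_Principal photography = 12; EF_Principal photography = 12+8 = 20
ES_Pickup shots = 20; EF_Pickup shots = 20+5 = 25
ES_Editing = max(EF_Set construction=14, EF_Pickup shots=25) = 25; EF_Editing = 25+5 = 30
ES_Sound mix = max(EF_Costume fitting=28, EF_Pickup shots=25) = 28; EF_Sound mix = 28+10 = 38
ES_Color grade = max(EF_Casting=12, EF_Location scouting=9, EF_Editing=30, EF_Sound mix=38) = 38; EF_Color grade = 38+13 = 51
Expected project duration μ = 51 weeks. Critical path: Set construction → Costume fitting → Sound mix → Color grade.

Variance along critical path = 0.111 + 9.000 + 4.000 + 1.000 = 14.111
σ = √14.111 = 3.756 weeks

3.76 weeks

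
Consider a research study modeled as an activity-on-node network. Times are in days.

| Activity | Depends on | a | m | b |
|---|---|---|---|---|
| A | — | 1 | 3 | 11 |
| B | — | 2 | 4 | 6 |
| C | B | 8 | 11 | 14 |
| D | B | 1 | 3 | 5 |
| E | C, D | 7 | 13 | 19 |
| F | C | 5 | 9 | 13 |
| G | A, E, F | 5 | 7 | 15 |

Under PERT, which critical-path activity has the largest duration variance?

E

te_A = (1 + 4·3 + 11)/6 = 24/6 = 4; σ²_A = ((11−1)/6)² = 2.778
te_B = (2 + 4·4 + 6)/6 = 24/6 = 4; σ²_B = ((6−2)/6)² = 0.444
te_C = (8 + 4·11 + 14)/6 = 66/6 = 11; σ²_C = ((14−8)/6)² = 1.000
te_D = (1 + 4·3 + 5)/6 = 18/6 = 3; σ²_D = ((5−1)/6)² = 0.444
te_E = (7 + 4·13 + 19)/6 = 78/6 = 13; σ²_E = ((19−7)/6)² = 4.000
te_F = (5 + 4·9 + 13)/6 = 54/6 = 9; σ²_F = ((13−5)/6)² = 1.778
te_G = (5 + 4·7 + 15)/6 = 48/6 = 8; σ²_G = ((15−5)/6)² = 2.778

Forward pass:
ES_A = 0; EF_A = 4
ES_B = 0; EF_B = 4
ES_C = 4; EF_C = 4+11 = 15
ES_D = 4; EF_D = 4+3 = 7
ES_E = max(EF_C=15, EF_D=7) = 15; EF_E = 15+13 = 28
ES_F = 15; EF_F = 15+9 = 24
ES_G = max(EF_A=4, EF_E=28, EF_F=24) = 28; EF_G = 28+8 = 36
Expected project duration μ = 36 days. Critical path: B → C → E → G.

Variances on critical path: σ²_B=0.444, σ²_C=1.000, σ²_E=4.000, σ²_G=2.778.
Largest is σ²_E = 4.000.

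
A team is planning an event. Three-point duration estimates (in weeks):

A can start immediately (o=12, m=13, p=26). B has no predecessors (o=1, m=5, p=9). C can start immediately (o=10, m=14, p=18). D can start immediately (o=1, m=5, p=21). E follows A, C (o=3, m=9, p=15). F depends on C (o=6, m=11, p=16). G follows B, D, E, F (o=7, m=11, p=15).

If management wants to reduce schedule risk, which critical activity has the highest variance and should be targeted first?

F

te_A = (12 + 4·13 + 26)/6 = 90/6 = 15; σ²_A = ((26−12)/6)² = 5.444
te_B = (1 + 4·5 + 9)/6 = 30/6 = 5; σ²_B = ((9−1)/6)² = 1.778
te_C = (10 + 4·14 + 18)/6 = 84/6 = 14; σ²_C = ((18−10)/6)² = 1.778
te_D = (1 + 4·5 + 21)/6 = 42/6 = 7; σ²_D = ((21−1)/6)² = 11.111
te_E = (3 + 4·9 + 15)/6 = 54/6 = 9; σ²_E = ((15−3)/6)² = 4.000
te_F = (6 + 4·11 + 16)/6 = 66/6 = 11; σ²_F = ((16−6)/6)² = 2.778
te_G = (7 + 4·11 + 15)/6 = 66/6 = 11; σ²_G = ((15−7)/6)² = 1.778

Forward pass:
ES_A = 0; EF_A = 15
ES_B = 0; EF_B = 5
ES_C = 0; EF_C = 14
ES_D = 0; EF_D = 7
ES_E = max(EF_A=15, EF_C=14) = 15; EF_E = 15+9 = 24
ES_F = 14; EF_F = 14+11 = 25
ES_G = max(EF_B=5, EF_D=7, EF_E=24, EF_F=25) = 25; EF_G = 25+11 = 36
Expected project duration μ = 36 weeks. Critical path: C → F → G.

Variances on critical path: σ²_C=1.778, σ²_F=2.778, σ²_G=1.778.
Largest is σ²_F = 2.778.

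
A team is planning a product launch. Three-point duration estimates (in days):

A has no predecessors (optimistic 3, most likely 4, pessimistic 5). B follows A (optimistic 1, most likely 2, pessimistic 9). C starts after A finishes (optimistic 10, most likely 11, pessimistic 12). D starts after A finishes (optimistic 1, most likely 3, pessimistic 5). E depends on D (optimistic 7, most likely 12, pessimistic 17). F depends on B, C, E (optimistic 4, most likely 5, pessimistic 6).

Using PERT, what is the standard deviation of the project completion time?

te_A = (3 + 4·4 + 5)/6 = 24/6 = 4; σ²_A = ((5−3)/6)² = 0.111
te_B = (1 + 4·2 + 9)/6 = 18/6 = 3; σ²_B = ((9−1)/6)² = 1.778
te_C = (10 + 4·11 + 12)/6 = 66/6 = 11; σ²_C = ((12−10)/6)² = 0.111
te_D = (1 + 4·3 + 5)/6 = 18/6 = 3; σ²_D = ((5−1)/6)² = 0.444
te_E = (7 + 4·12 + 17)/6 = 72/6 = 12; σ²_E = ((17−7)/6)² = 2.778
te_F = (4 + 4·5 + 6)/6 = 30/6 = 5; σ²_F = ((6−4)/6)² = 0.111

Forward pass:
ES_A = 0; EF_A = 4
ES_B = 4; EF_B = 4+3 = 7
ES_C = 4; EF_C = 4+11 = 15
ES_D = 4; EF_D = 4+3 = 7
ES_E = 7; EF_E = 7+12 = 19
ES_F = max(EF_B=7, EF_C=15, EF_E=19) = 19; EF_F = 19+5 = 24
Expected project duration μ = 24 days. Critical path: A → D → E → F.

Variance along critical path = 0.111 + 0.444 + 2.778 + 0.111 = 3.444
σ = √3.444 = 1.856 days

1.86 days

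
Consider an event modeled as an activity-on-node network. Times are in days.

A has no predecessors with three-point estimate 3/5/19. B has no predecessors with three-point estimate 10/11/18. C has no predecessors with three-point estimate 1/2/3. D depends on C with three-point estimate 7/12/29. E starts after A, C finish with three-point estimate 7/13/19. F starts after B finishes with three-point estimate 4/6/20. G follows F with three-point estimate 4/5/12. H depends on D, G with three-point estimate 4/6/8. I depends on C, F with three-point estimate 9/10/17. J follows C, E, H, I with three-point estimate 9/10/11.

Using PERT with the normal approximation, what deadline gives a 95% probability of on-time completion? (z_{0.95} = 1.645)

47.5 days

te_A = (3 + 4·5 + 19)/6 = 42/6 = 7; σ²_A = ((19−3)/6)² = 7.111
te_B = (10 + 4·11 + 18)/6 = 72/6 = 12; σ²_B = ((18−10)/6)² = 1.778
te_C = (1 + 4·2 + 3)/6 = 12/6 = 2; σ²_C = ((3−1)/6)² = 0.111
te_D = (7 + 4·12 + 29)/6 = 84/6 = 14; σ²_D = ((29−7)/6)² = 13.444
te_E = (7 + 4·13 + 19)/6 = 78/6 = 13; σ²_E = ((19−7)/6)² = 4.000
te_F = (4 + 4·6 + 20)/6 = 48/6 = 8; σ²_F = ((20−4)/6)² = 7.111
te_G = (4 + 4·5 + 12)/6 = 36/6 = 6; σ²_G = ((12−4)/6)² = 1.778
te_H = (4 + 4·6 + 8)/6 = 36/6 = 6; σ²_H = ((8−4)/6)² = 0.444
te_I = (9 + 4·10 + 17)/6 = 66/6 = 11; σ²_I = ((17−9)/6)² = 1.778
te_J = (9 + 4·10 + 11)/6 = 60/6 = 10; σ²_J = ((11−9)/6)² = 0.111

Forward pass:
ES_A = 0; EF_A = 7
ES_B = 0; EF_B = 12
ES_C = 0; EF_C = 2
ES_D = 2; EF_D = 2+14 = 16
ES_E = max(EF_A=7, EF_C=2) = 7; EF_E = 7+13 = 20
ES_F = 12; EF_F = 12+8 = 20
ES_G = 20; EF_G = 20+6 = 26
ES_H = max(EF_D=16, EF_G=26) = 26; EF_H = 26+6 = 32
ES_I = max(EF_C=2, EF_F=20) = 20; EF_I = 20+11 = 31
ES_J = max(EF_C=2, EF_E=20, EF_H=32, EF_I=31) = 32; EF_J = 32+10 = 42
Expected project duration μ = 42 days. Critical path: B → F → G → H → J.

Variance along critical path = 1.778 + 7.111 + 1.778 + 0.444 + 0.111 = 11.222; σ = 3.350 days.
D = μ + z·σ = 42 + 1.645·3.350 = 47.5 days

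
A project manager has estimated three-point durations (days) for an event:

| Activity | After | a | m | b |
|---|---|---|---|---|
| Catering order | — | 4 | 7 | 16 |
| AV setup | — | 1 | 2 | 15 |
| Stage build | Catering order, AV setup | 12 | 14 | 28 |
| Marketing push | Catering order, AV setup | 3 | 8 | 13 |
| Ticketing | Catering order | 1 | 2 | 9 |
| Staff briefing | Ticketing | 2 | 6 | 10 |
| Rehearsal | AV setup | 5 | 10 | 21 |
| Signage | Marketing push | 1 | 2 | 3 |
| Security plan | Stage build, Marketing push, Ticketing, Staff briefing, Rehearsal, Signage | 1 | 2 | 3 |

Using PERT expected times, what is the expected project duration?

26 days

te_Catering order = (4 + 4·7 + 16)/6 = 48/6 = 8
te_AV setup = (1 + 4·2 + 15)/6 = 24/6 = 4
te_Stage build = (12 + 4·14 + 28)/6 = 96/6 = 16
te_Marketing push = (3 + 4·8 + 13)/6 = 48/6 = 8
te_Ticketing = (1 + 4·2 + 9)/6 = 18/6 = 3
te_Staff briefing = (2 + 4·6 + 10)/6 = 36/6 = 6
te_Rehearsal = (5 + 4·10 + 21)/6 = 66/6 = 11
te_Signage = (1 + 4·2 + 3)/6 = 12/6 = 2
te_Security plan = (1 + 4·2 + 3)/6 = 12/6 = 2

Forward pass:
ES_Catering order = 0; EF_Catering order = 8
ES_AV setup = 0; EF_AV setup = 4
ES_Stage build = max(EF_Catering order=8, EF_AV setup=4) = 8; EF_Stage build = 8+16 = 24
ES_Marketing push = max(EF_Catering order=8, EF_AV setup=4) = 8; EF_Marketing push = 8+8 = 16
ES_Ticketing = 8; EF_Ticketing = 8+3 = 11
ES_Staff briefing = 11; EF_Staff briefing = 11+6 = 17
ES_Rehearsal = 4; EF_Rehearsal = 4+11 = 15
ES_Signage = 16; EF_Signage = 16+2 = 18
ES_Security plan = max(EF_Stage build=24, EF_Marketing push=16, EF_Ticketing=11, EF_Staff briefing=17, EF_Rehearsal=15, EF_Signage=18) = 24; EF_Security plan = 24+2 = 26
Expected project duration μ = 26 days. Critical path: Catering order → Stage build → Security plan.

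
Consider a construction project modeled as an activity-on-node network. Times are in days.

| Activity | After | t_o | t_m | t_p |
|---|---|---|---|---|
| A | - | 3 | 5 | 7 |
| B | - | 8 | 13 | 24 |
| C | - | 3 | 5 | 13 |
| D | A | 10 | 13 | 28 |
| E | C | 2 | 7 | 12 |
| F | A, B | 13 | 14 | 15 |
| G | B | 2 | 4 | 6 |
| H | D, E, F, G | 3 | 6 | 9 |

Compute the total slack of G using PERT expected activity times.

10 days

te_A = (3 + 4·5 + 7)/6 = 30/6 = 5
te_B = (8 + 4·13 + 24)/6 = 84/6 = 14
te_C = (3 + 4·5 + 13)/6 = 36/6 = 6
te_D = (10 + 4·13 + 28)/6 = 90/6 = 15
te_E = (2 + 4·7 + 12)/6 = 42/6 = 7
te_F = (13 + 4·14 + 15)/6 = 84/6 = 14
te_G = (2 + 4·4 + 6)/6 = 24/6 = 4
te_H = (3 + 4·6 + 9)/6 = 36/6 = 6

Forward pass:
ES_A = 0; EF_A = 5
ES_B = 0; EF_B = 14
ES_C = 0; EF_C = 6
ES_D = 5; EF_D = 5+15 = 20
ES_E = 6; EF_E = 6+7 = 13
ES_F = max(EF_A=5, EF_B=14) = 14; EF_F = 14+14 = 28
ES_G = 14; EF_G = 14+4 = 18
ES_H = max(EF_D=20, EF_E=13, EF_F=28, EF_G=18) = 28; EF_H = 28+6 = 34
Expected project duration μ = 34 days. Critical path: B → F → H.

Backward pass:
LF_H = 34; LS_H = 34−6 = 28
LF_G = LS_H = 28; LS_G = 28−4 = 24
LF_F = LS_H = 28; LS_F = 28−14 = 14
LF_E = LS_H = 28; LS_E = 28−7 = 21
LF_D = LS_H = 28; LS_D = 28−15 = 13
LF_C = LS_E = 21; LS_C = 21−6 = 15
LF_B = min(LS_F=14, LS_G=24) = 14; LS_B = 14−14 = 0
LF_A = min(LS_D=13, LS_F=14) = 13; LS_A = 13−5 = 8
Slack_G = LS_G − ES_G = 24 − 14 = 10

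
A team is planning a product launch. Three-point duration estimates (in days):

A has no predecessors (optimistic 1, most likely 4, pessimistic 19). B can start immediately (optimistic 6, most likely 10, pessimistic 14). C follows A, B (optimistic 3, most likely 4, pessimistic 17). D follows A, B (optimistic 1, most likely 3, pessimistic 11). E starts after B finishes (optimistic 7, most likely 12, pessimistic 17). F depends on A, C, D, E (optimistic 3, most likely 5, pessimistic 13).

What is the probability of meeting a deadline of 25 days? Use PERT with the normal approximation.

0.134

te_A = (1 + 4·4 + 19)/6 = 36/6 = 6; σ²_A = ((19−1)/6)² = 9.000
te_B = (6 + 4·10 + 14)/6 = 60/6 = 10; σ²_B = ((14−6)/6)² = 1.778
te_C = (3 + 4·4 + 17)/6 = 36/6 = 6; σ²_C = ((17−3)/6)² = 5.444
te_D = (1 + 4·3 + 11)/6 = 24/6 = 4; σ²_D = ((11−1)/6)² = 2.778
te_E = (7 + 4·12 + 17)/6 = 72/6 = 12; σ²_E = ((17−7)/6)² = 2.778
te_F = (3 + 4·5 + 13)/6 = 36/6 = 6; σ²_F = ((13−3)/6)² = 2.778

Forward pass:
ES_A = 0; EF_A = 6
ES_B = 0; EF_B = 10
ES_C = max(EF_A=6, EF_B=10) = 10; EF_C = 10+6 = 16
ES_D = max(EF_A=6, EF_B=10) = 10; EF_D = 10+4 = 14
ES_E = 10; EF_E = 10+12 = 22
ES_F = max(EF_A=6, EF_C=16, EF_D=14, EF_E=22) = 22; EF_F = 22+6 = 28
Expected project duration μ = 28 days. Critical path: B → E → F.

Variance along critical path = 1.778 + 2.778 + 2.778 = 7.333; σ = √7.333 = 2.708 days.
Z = (25 − 28) / 2.708 = -1.108
P(T ≤ 25) = Φ(-1.108) ≈ 0.134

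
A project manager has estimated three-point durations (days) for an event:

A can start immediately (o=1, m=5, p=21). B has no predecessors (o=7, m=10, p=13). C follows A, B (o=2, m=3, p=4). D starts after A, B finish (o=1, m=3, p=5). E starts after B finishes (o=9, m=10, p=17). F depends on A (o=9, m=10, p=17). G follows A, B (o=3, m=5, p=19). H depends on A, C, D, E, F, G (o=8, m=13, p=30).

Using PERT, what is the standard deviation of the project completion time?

4.03 days

te_A = (1 + 4·5 + 21)/6 = 42/6 = 7; σ²_A = ((21−1)/6)² = 11.111
te_B = (7 + 4·10 + 13)/6 = 60/6 = 10; σ²_B = ((13−7)/6)² = 1.000
te_C = (2 + 4·3 + 4)/6 = 18/6 = 3; σ²_C = ((4−2)/6)² = 0.111
te_D = (1 + 4·3 + 5)/6 = 18/6 = 3; σ²_D = ((5−1)/6)² = 0.444
te_E = (9 + 4·10 + 17)/6 = 66/6 = 11; σ²_E = ((17−9)/6)² = 1.778
te_F = (9 + 4·10 + 17)/6 = 66/6 = 11; σ²_F = ((17−9)/6)² = 1.778
te_G = (3 + 4·5 + 19)/6 = 42/6 = 7; σ²_G = ((19−3)/6)² = 7.111
te_H = (8 + 4·13 + 30)/6 = 90/6 = 15; σ²_H = ((30−8)/6)² = 13.444

Forward pass:
ES_A = 0; EF_A = 7
ES_B = 0; EF_B = 10
ES_C = max(EF_A=7, EF_B=10) = 10; EF_C = 10+3 = 13
ES_D = max(EF_A=7, EF_B=10) = 10; EF_D = 10+3 = 13
ES_E = 10; EF_E = 10+11 = 21
ES_F = 7; EF_F = 7+11 = 18
ES_G = max(EF_A=7, EF_B=10) = 10; EF_G = 10+7 = 17
ES_H = max(EF_A=7, EF_C=13, EF_D=13, EF_E=21, EF_F=18, EF_G=17) = 21; EF_H = 21+15 = 36
Expected project duration μ = 36 days. Critical path: B → E → H.

Variance along critical path = 1.000 + 1.778 + 13.444 = 16.222
σ = √16.222 = 4.028 days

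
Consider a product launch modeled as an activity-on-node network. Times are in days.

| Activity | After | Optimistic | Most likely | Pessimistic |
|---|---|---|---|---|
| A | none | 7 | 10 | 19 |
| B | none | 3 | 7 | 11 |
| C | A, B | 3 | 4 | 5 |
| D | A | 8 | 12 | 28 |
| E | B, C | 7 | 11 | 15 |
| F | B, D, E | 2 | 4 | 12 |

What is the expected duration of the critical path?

31 days

te_A = (7 + 4·10 + 19)/6 = 66/6 = 11
te_B = (3 + 4·7 + 11)/6 = 42/6 = 7
te_C = (3 + 4·4 + 5)/6 = 24/6 = 4
te_D = (8 + 4·12 + 28)/6 = 84/6 = 14
te_E = (7 + 4·11 + 15)/6 = 66/6 = 11
te_F = (2 + 4·4 + 12)/6 = 30/6 = 5

Forward pass:
ES_A = 0; EF_A = 11
ES_B = 0; EF_B = 7
ES_C = max(EF_A=11, EF_B=7) = 11; EF_C = 11+4 = 15
ES_D = 11; EF_D = 11+14 = 25
ES_E = max(EF_B=7, EF_C=15) = 15; EF_E = 15+11 = 26
ES_F = max(EF_B=7, EF_D=25, EF_E=26) = 26; EF_F = 26+5 = 31
Expected project duration μ = 31 days. Critical path: A → C → E → F.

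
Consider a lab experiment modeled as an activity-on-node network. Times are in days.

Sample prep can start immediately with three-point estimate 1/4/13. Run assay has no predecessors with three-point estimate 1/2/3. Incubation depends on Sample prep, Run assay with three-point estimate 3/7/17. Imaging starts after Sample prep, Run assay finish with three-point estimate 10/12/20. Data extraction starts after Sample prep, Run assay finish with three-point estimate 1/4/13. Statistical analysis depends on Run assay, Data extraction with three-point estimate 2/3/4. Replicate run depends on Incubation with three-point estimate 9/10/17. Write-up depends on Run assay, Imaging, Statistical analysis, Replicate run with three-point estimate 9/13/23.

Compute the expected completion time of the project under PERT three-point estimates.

38 days

te_Sample prep = (1 + 4·4 + 13)/6 = 30/6 = 5
te_Run assay = (1 + 4·2 + 3)/6 = 12/6 = 2
te_Incubation = (3 + 4·7 + 17)/6 = 48/6 = 8
te_Imaging = (10 + 4·12 + 20)/6 = 78/6 = 13
te_Data extraction = (1 + 4·4 + 13)/6 = 30/6 = 5
te_Statistical analysis = (2 + 4·3 + 4)/6 = 18/6 = 3
te_Replicate run = (9 + 4·10 + 17)/6 = 66/6 = 11
te_Write-up = (9 + 4·13 + 23)/6 = 84/6 = 14

Forward pass:
ES_Sample prep = 0; EF_Sample prep = 5
ES_Run assay = 0; EF_Run assay = 2
ES_Incubation = max(EF_Sample prep=5, EF_Run assay=2) = 5; EF_Incubation = 5+8 = 13
ES_Imaging = max(EF_Sample prep=5, EF_Run assay=2) = 5; EF_Imaging = 5+13 = 18
ES_Data extraction = max(EF_Sample prep=5, EF_Run assay=2) = 5; EF_Data extraction = 5+5 = 10
ES_Statistical analysis = max(EF_Run assay=2, EF_Data extraction=10) = 10; EF_Statistical analysis = 10+3 = 13
ES_Replicate run = 13; EF_Replicate run = 13+11 = 24
ES_Write-up = max(EF_Run assay=2, EF_Imaging=18, EF_Statistical analysis=13, EF_Replicate run=24) = 24; EF_Write-up = 24+14 = 38
Expected project duration μ = 38 days. Critical path: Sample prep → Incubation → Replicate run → Write-up.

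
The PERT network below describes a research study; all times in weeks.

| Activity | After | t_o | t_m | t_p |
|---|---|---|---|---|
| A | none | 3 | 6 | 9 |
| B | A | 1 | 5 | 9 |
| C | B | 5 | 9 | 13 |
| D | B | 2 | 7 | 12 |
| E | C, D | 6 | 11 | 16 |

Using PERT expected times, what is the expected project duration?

te_A = (3 + 4·6 + 9)/6 = 36/6 = 6
te_B = (1 + 4·5 + 9)/6 = 30/6 = 5
te_C = (5 + 4·9 + 13)/6 = 54/6 = 9
te_D = (2 + 4·7 + 12)/6 = 42/6 = 7
te_E = (6 + 4·11 + 16)/6 = 66/6 = 11

Forward pass:
ES_A = 0; EF_A = 6
ES_B = 6; EF_B = 6+5 = 11
ES_C = 11; EF_C = 11+9 = 20
ES_D = 11; EF_D = 11+7 = 18
ES_E = max(EF_C=20, EF_D=18) = 20; EF_E = 20+11 = 31
Expected project duration μ = 31 weeks. Critical path: A → B → C → E.

31 weeks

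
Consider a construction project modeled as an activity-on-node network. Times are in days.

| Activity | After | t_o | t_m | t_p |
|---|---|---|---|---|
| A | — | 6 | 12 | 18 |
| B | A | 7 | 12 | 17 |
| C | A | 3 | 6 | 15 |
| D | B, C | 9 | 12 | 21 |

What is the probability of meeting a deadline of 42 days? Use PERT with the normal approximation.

0.936

te_A = (6 + 4·12 + 18)/6 = 72/6 = 12; σ²_A = ((18−6)/6)² = 4.000
te_B = (7 + 4·12 + 17)/6 = 72/6 = 12; σ²_B = ((17−7)/6)² = 2.778
te_C = (3 + 4·6 + 15)/6 = 42/6 = 7; σ²_C = ((15−3)/6)² = 4.000
te_D = (9 + 4·12 + 21)/6 = 78/6 = 13; σ²_D = ((21−9)/6)² = 4.000

Forward pass:
ES_A = 0; EF_A = 12
ES_B = 12; EF_B = 12+12 = 24
ES_C = 12; EF_C = 12+7 = 19
ES_D = max(EF_B=24, EF_C=19) = 24; EF_D = 24+13 = 37
Expected project duration μ = 37 days. Critical path: A → B → D.

Variance along critical path = 4.000 + 2.778 + 4.000 = 10.778; σ = √10.778 = 3.283 days.
Z = (42 − 37) / 3.283 = 1.523
P(T ≤ 42) = Φ(1.523) ≈ 0.936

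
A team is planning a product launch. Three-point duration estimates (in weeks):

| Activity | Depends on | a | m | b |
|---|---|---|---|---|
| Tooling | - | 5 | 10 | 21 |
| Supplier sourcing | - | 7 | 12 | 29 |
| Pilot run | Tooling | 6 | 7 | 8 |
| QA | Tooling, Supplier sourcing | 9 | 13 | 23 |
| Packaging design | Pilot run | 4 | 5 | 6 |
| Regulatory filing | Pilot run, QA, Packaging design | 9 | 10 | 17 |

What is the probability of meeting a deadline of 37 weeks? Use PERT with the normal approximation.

0.330

te_Tooling = (5 + 4·10 + 21)/6 = 66/6 = 11; σ²_Tooling = ((21−5)/6)² = 7.111
te_Supplier sourcing = (7 + 4·12 + 29)/6 = 84/6 = 14; σ²_Supplier sourcing = ((29−7)/6)² = 13.444
te_Pilot run = (6 + 4·7 + 8)/6 = 42/6 = 7; σ²_Pilot run = ((8−6)/6)² = 0.111
te_QA = (9 + 4·13 + 23)/6 = 84/6 = 14; σ²_QA = ((23−9)/6)² = 5.444
te_Packaging design = (4 + 4·5 + 6)/6 = 30/6 = 5; σ²_Packaging design = ((6−4)/6)² = 0.111
te_Regulatory filing = (9 + 4·10 + 17)/6 = 66/6 = 11; σ²_Regulatory filing = ((17−9)/6)² = 1.778

Forward pass:
ES_Tooling = 0; EF_Tooling = 11
ES_Supplier sourcing = 0; EF_Supplier sourcing = 14
ES_Pilot run = 11; EF_Pilot run = 11+7 = 18
ES_QA = max(EF_Tooling=11, EF_Supplier sourcing=14) = 14; EF_QA = 14+14 = 28
ES_Packaging design = 18; EF_Packaging design = 18+5 = 23
ES_Regulatory filing = max(EF_Pilot run=18, EF_QA=28, EF_Packaging design=23) = 28; EF_Regulatory filing = 28+11 = 39
Expected project duration μ = 39 weeks. Critical path: Supplier sourcing → QA → Regulatory filing.

Variance along critical path = 13.444 + 5.444 + 1.778 = 20.667; σ = √20.667 = 4.546 weeks.
Z = (37 − 39) / 4.546 = -0.440
P(T ≤ 37) = Φ(-0.440) ≈ 0.330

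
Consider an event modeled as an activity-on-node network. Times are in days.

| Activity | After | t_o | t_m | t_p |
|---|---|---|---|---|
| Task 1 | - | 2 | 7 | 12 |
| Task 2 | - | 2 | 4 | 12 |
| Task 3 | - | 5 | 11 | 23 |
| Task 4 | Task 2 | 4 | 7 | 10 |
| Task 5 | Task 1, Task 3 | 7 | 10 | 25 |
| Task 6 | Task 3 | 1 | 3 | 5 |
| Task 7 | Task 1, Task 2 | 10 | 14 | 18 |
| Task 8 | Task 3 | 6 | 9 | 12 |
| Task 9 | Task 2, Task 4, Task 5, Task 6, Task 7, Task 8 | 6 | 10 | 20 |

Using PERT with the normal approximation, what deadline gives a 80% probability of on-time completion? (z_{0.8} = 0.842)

39.1 days

te_Task 1 = (2 + 4·7 + 12)/6 = 42/6 = 7; σ²_Task 1 = ((12−2)/6)² = 2.778
te_Task 2 = (2 + 4·4 + 12)/6 = 30/6 = 5; σ²_Task 2 = ((12−2)/6)² = 2.778
te_Task 3 = (5 + 4·11 + 23)/6 = 72/6 = 12; σ²_Task 3 = ((23−5)/6)² = 9.000
te_Task 4 = (4 + 4·7 + 10)/6 = 42/6 = 7; σ²_Task 4 = ((10−4)/6)² = 1.000
te_Task 5 = (7 + 4·10 + 25)/6 = 72/6 = 12; σ²_Task 5 = ((25−7)/6)² = 9.000
te_Task 6 = (1 + 4·3 + 5)/6 = 18/6 = 3; σ²_Task 6 = ((5−1)/6)² = 0.444
te_Task 7 = (10 + 4·14 + 18)/6 = 84/6 = 14; σ²_Task 7 = ((18−10)/6)² = 1.778
te_Task 8 = (6 + 4·9 + 12)/6 = 54/6 = 9; σ²_Task 8 = ((12−6)/6)² = 1.000
te_Task 9 = (6 + 4·10 + 20)/6 = 66/6 = 11; σ²_Task 9 = ((20−6)/6)² = 5.444

Forward pass:
ES_Task 1 = 0; EF_Task 1 = 7
ES_Task 2 = 0; EF_Task 2 = 5
ES_Task 3 = 0; EF_Task 3 = 12
ES_Task 4 = 5; EF_Task 4 = 5+7 = 12
ES_Task 5 = max(EF_Task 1=7, EF_Task 3=12) = 12; EF_Task 5 = 12+12 = 24
ES_Task 6 = 12; EF_Task 6 = 12+3 = 15
ES_Task 7 = max(EF_Task 1=7, EF_Task 2=5) = 7; EF_Task 7 = 7+14 = 21
ES_Task 8 = 12; EF_Task 8 = 12+9 = 21
ES_Task 9 = max(EF_Task 2=5, EF_Task 4=12, EF_Task 5=24, EF_Task 6=15, EF_Task 7=21, EF_Task 8=21) = 24; EF_Task 9 = 24+11 = 35
Expected project duration μ = 35 days. Critical path: Task 3 → Task 5 → Task 9.

Variance along critical path = 9.000 + 9.000 + 5.444 = 23.444; σ = 4.842 days.
D = μ + z·σ = 35 + 0.842·4.842 = 39.1 days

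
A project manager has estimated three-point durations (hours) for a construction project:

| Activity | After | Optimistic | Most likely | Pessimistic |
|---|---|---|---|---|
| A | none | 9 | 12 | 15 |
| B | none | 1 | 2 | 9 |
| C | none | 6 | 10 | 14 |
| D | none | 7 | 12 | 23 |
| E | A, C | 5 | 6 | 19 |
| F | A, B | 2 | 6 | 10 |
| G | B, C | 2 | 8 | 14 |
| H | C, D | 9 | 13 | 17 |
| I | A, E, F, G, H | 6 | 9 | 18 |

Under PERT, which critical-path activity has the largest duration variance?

D

te_A = (9 + 4·12 + 15)/6 = 72/6 = 12; σ²_A = ((15−9)/6)² = 1.000
te_B = (1 + 4·2 + 9)/6 = 18/6 = 3; σ²_B = ((9−1)/6)² = 1.778
te_C = (6 + 4·10 + 14)/6 = 60/6 = 10; σ²_C = ((14−6)/6)² = 1.778
te_D = (7 + 4·12 + 23)/6 = 78/6 = 13; σ²_D = ((23−7)/6)² = 7.111
te_E = (5 + 4·6 + 19)/6 = 48/6 = 8; σ²_E = ((19−5)/6)² = 5.444
te_F = (2 + 4·6 + 10)/6 = 36/6 = 6; σ²_F = ((10−2)/6)² = 1.778
te_G = (2 + 4·8 + 14)/6 = 48/6 = 8; σ²_G = ((14−2)/6)² = 4.000
te_H = (9 + 4·13 + 17)/6 = 78/6 = 13; σ²_H = ((17−9)/6)² = 1.778
te_I = (6 + 4·9 + 18)/6 = 60/6 = 10; σ²_I = ((18−6)/6)² = 4.000

Forward pass:
ES_A = 0; EF_A = 12
ES_B = 0; EF_B = 3
ES_C = 0; EF_C = 10
ES_D = 0; EF_D = 13
ES_E = max(EF_A=12, EF_C=10) = 12; EF_E = 12+8 = 20
ES_F = max(EF_A=12, EF_B=3) = 12; EF_F = 12+6 = 18
ES_G = max(EF_B=3, EF_C=10) = 10; EF_G = 10+8 = 18
ES_H = max(EF_C=10, EF_D=13) = 13; EF_H = 13+13 = 26
ES_I = max(EF_A=12, EF_E=20, EF_F=18, EF_G=18, EF_H=26) = 26; EF_I = 26+10 = 36
Expected project duration μ = 36 hours. Critical path: D → H → I.

Variances on critical path: σ²_D=7.111, σ²_H=1.778, σ²_I=4.000.
Largest is σ²_D = 7.111.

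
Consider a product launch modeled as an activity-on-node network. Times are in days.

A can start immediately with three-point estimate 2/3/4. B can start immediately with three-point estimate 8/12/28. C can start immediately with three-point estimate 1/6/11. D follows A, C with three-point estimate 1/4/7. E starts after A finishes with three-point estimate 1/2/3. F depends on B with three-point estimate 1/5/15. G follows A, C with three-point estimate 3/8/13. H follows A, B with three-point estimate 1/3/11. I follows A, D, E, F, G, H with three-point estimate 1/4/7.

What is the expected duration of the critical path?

24 days

te_A = (2 + 4·3 + 4)/6 = 18/6 = 3
te_B = (8 + 4·12 + 28)/6 = 84/6 = 14
te_C = (1 + 4·6 + 11)/6 = 36/6 = 6
te_D = (1 + 4·4 + 7)/6 = 24/6 = 4
te_E = (1 + 4·2 + 3)/6 = 12/6 = 2
te_F = (1 + 4·5 + 15)/6 = 36/6 = 6
te_G = (3 + 4·8 + 13)/6 = 48/6 = 8
te_H = (1 + 4·3 + 11)/6 = 24/6 = 4
te_I = (1 + 4·4 + 7)/6 = 24/6 = 4

Forward pass:
ES_A = 0; EF_A = 3
ES_B = 0; EF_B = 14
ES_C = 0; EF_C = 6
ES_D = max(EF_A=3, EF_C=6) = 6; EF_D = 6+4 = 10
ES_E = 3; EF_E = 3+2 = 5
ES_F = 14; EF_F = 14+6 = 20
ES_G = max(EF_A=3, EF_C=6) = 6; EF_G = 6+8 = 14
ES_H = max(EF_A=3, EF_B=14) = 14; EF_H = 14+4 = 18
ES_I = max(EF_A=3, EF_D=10, EF_E=5, EF_F=20, EF_G=14, EF_H=18) = 20; EF_I = 20+4 = 24
Expected project duration μ = 24 days. Critical path: B → F → I.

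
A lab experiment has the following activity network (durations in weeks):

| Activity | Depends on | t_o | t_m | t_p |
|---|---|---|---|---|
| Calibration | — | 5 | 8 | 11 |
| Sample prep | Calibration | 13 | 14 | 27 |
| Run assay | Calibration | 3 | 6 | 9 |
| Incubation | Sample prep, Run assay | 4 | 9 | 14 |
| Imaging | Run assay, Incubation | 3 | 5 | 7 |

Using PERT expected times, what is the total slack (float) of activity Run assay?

te_Calibration = (5 + 4·8 + 11)/6 = 48/6 = 8
te_Sample prep = (13 + 4·14 + 27)/6 = 96/6 = 16
te_Run assay = (3 + 4·6 + 9)/6 = 36/6 = 6
te_Incubation = (4 + 4·9 + 14)/6 = 54/6 = 9
te_Imaging = (3 + 4·5 + 7)/6 = 30/6 = 5

Forward pass:
ES_Calibration = 0; EF_Calibration = 8
ES_Sample prep = 8; EF_Sample prep = 8+16 = 24
ES_Run assay = 8; EF_Run assay = 8+6 = 14
ES_Incubation = max(EF_Sample prep=24, EF_Run assay=14) = 24; EF_Incubation = 24+9 = 33
ES_Imaging = max(EF_Run assay=14, EF_Incubation=33) = 33; EF_Imaging = 33+5 = 38
Expected project duration μ = 38 weeks. Critical path: Calibration → Sample prep → Incubation → Imaging.

Backward pass:
LF_Imaging = 38; LS_Imaging = 38−5 = 33
LF_Incubation = LS_Imaging = 33; LS_Incubation = 33−9 = 24
LF_Run assay = min(LS_Incubation=24, LS_Imaging=33) = 24; LS_Run assay = 24−6 = 18
LF_Sample prep = LS_Incubation = 24; LS_Sample prep = 24−16 = 8
LF_Calibration = min(LS_Sample prep=8, LS_Run assay=18) = 8; LS_Calibration = 8−8 = 0
Slack_Run assay = LS_Run assay − ES_Run assay = 18 − 8 = 10

10 weeks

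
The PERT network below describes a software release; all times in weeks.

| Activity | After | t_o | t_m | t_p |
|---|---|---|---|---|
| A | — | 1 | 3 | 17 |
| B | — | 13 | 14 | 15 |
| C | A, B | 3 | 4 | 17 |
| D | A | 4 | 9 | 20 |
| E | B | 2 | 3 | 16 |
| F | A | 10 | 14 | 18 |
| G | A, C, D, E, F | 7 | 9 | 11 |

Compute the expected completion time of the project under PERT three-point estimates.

te_A = (1 + 4·3 + 17)/6 = 30/6 = 5
te_B = (13 + 4·14 + 15)/6 = 84/6 = 14
te_C = (3 + 4·4 + 17)/6 = 36/6 = 6
te_D = (4 + 4·9 + 20)/6 = 60/6 = 10
te_E = (2 + 4·3 + 16)/6 = 30/6 = 5
te_F = (10 + 4·14 + 18)/6 = 84/6 = 14
te_G = (7 + 4·9 + 11)/6 = 54/6 = 9

Forward pass:
ES_A = 0; EF_A = 5
ES_B = 0; EF_B = 14
ES_C = max(EF_A=5, EF_B=14) = 14; EF_C = 14+6 = 20
ES_D = 5; EF_D = 5+10 = 15
ES_E = 14; EF_E = 14+5 = 19
ES_F = 5; EF_F = 5+14 = 19
ES_G = max(EF_A=5, EF_C=20, EF_D=15, EF_E=19, EF_F=19) = 20; EF_G = 20+9 = 29
Expected project duration μ = 29 weeks. Critical path: B → C → G.

29 weeks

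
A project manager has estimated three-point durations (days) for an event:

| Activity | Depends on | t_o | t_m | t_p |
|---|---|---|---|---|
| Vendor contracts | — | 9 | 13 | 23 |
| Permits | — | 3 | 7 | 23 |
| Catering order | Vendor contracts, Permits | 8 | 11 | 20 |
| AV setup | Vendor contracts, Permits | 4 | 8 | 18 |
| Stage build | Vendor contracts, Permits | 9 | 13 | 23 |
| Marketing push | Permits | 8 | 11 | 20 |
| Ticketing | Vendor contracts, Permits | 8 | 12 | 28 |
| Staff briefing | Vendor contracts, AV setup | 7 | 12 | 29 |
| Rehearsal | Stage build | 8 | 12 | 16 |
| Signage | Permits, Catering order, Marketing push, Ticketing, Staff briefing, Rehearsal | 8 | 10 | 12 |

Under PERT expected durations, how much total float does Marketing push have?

19 days

te_Vendor contracts = (9 + 4·13 + 23)/6 = 84/6 = 14
te_Permits = (3 + 4·7 + 23)/6 = 54/6 = 9
te_Catering order = (8 + 4·11 + 20)/6 = 72/6 = 12
te_AV setup = (4 + 4·8 + 18)/6 = 54/6 = 9
te_Stage build = (9 + 4·13 + 23)/6 = 84/6 = 14
te_Marketing push = (8 + 4·11 + 20)/6 = 72/6 = 12
te_Ticketing = (8 + 4·12 + 28)/6 = 84/6 = 14
te_Staff briefing = (7 + 4·12 + 29)/6 = 84/6 = 14
te_Rehearsal = (8 + 4·12 + 16)/6 = 72/6 = 12
te_Signage = (8 + 4·10 + 12)/6 = 60/6 = 10

Forward pass:
ES_Vendor contracts = 0; EF_Vendor contracts = 14
ES_Permits = 0; EF_Permits = 9
ES_Catering order = max(EF_Vendor contracts=14, EF_Permits=9) = 14; EF_Catering order = 14+12 = 26
ES_AV setup = max(EF_Vendor contracts=14, EF_Permits=9) = 14; EF_AV setup = 14+9 = 23
ES_Stage build = max(EF_Vendor contracts=14, EF_Permits=9) = 14; EF_Stage build = 14+14 = 28
ES_Marketing push = 9; EF_Marketing push = 9+12 = 21
ES_Ticketing = max(EF_Vendor contracts=14, EF_Permits=9) = 14; EF_Ticketing = 14+14 = 28
ES_Staff briefing = max(EF_Vendor contracts=14, EF_AV setup=23) = 23; EF_Staff briefing = 23+14 = 37
ES_Rehearsal = 28; EF_Rehearsal = 28+12 = 40
ES_Signage = max(EF_Permits=9, EF_Catering order=26, EF_Marketing push=21, EF_Ticketing=28, EF_Staff briefing=37, EF_Rehearsal=40) = 40; EF_Signage = 40+10 = 50
Expected project duration μ = 50 days. Critical path: Vendor contracts → Stage build → Rehearsal → Signage.

Backward pass:
LF_Signage = 50; LS_Signage = 50−10 = 40
LF_Rehearsal = LS_Signage = 40; LS_Rehearsal = 40−12 = 28
LF_Staff briefing = LS_Signage = 40; LS_Staff briefing = 40−14 = 26
LF_Ticketing = LS_Signage = 40; LS_Ticketing = 40−14 = 26
LF_Marketing push = LS_Signage = 40; LS_Marketing push = 40−12 = 28
LF_Stage build = LS_Rehearsal = 28; LS_Stage build = 28−14 = 14
LF_AV setup = LS_Staff briefing = 26; LS_AV setup = 26−9 = 17
LF_Catering order = LS_Signage = 40; LS_Catering order = 40−12 = 28
LF_Permits = min(LS_Catering order=28, LS_AV setup=17, LS_Stage build=14, LS_Marketing push=28, LS_Ticketing=26, LS_Signage=40) = 14; LS_Permits = 14−9 = 5
LF_Vendor contracts = min(LS_Catering order=28, LS_AV setup=17, LS_Stage build=14, LS_Ticketing=26, LS_Staff briefing=26) = 14; LS_Vendor contracts = 14−14 = 0
Slack_Marketing push = LS_Marketing push − ES_Marketing push = 28 − 9 = 19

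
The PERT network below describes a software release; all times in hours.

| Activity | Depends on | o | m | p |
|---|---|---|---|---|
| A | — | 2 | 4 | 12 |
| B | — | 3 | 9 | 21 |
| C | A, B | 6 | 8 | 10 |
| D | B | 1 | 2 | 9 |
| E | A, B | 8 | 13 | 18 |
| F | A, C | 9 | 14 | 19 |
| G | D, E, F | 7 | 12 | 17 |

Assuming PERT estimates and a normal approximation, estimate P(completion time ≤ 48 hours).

te_A = (2 + 4·4 + 12)/6 = 30/6 = 5; σ²_A = ((12−2)/6)² = 2.778
te_B = (3 + 4·9 + 21)/6 = 60/6 = 10; σ²_B = ((21−3)/6)² = 9.000
te_C = (6 + 4·8 + 10)/6 = 48/6 = 8; σ²_C = ((10−6)/6)² = 0.444
te_D = (1 + 4·2 + 9)/6 = 18/6 = 3; σ²_D = ((9−1)/6)² = 1.778
te_E = (8 + 4·13 + 18)/6 = 78/6 = 13; σ²_E = ((18−8)/6)² = 2.778
te_F = (9 + 4·14 + 19)/6 = 84/6 = 14; σ²_F = ((19−9)/6)² = 2.778
te_G = (7 + 4·12 + 17)/6 = 72/6 = 12; σ²_G = ((17−7)/6)² = 2.778

Forward pass:
ES_A = 0; EF_A = 5
ES_B = 0; EF_B = 10
ES_C = max(EF_A=5, EF_B=10) = 10; EF_C = 10+8 = 18
ES_D = 10; EF_D = 10+3 = 13
ES_E = max(EF_A=5, EF_B=10) = 10; EF_E = 10+13 = 23
ES_F = max(EF_A=5, EF_C=18) = 18; EF_F = 18+14 = 32
ES_G = max(EF_D=13, EF_E=23, EF_F=32) = 32; EF_G = 32+12 = 44
Expected project duration μ = 44 hours. Critical path: B → C → F → G.

Variance along critical path = 9.000 + 0.444 + 2.778 + 2.778 = 15.000; σ = √15.000 = 3.873 hours.
Z = (48 − 44) / 3.873 = 1.033
P(T ≤ 48) = Φ(1.033) ≈ 0.849

0.849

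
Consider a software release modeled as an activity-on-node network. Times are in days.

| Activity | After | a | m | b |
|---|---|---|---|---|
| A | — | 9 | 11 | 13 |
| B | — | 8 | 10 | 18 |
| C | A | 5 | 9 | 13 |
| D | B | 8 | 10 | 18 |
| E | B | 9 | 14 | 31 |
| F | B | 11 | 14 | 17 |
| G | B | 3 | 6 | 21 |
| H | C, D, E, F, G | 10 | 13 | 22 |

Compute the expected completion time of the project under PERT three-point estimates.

te_A = (9 + 4·11 + 13)/6 = 66/6 = 11
te_B = (8 + 4·10 + 18)/6 = 66/6 = 11
te_C = (5 + 4·9 + 13)/6 = 54/6 = 9
te_D = (8 + 4·10 + 18)/6 = 66/6 = 11
te_E = (9 + 4·14 + 31)/6 = 96/6 = 16
te_F = (11 + 4·14 + 17)/6 = 84/6 = 14
te_G = (3 + 4·6 + 21)/6 = 48/6 = 8
te_H = (10 + 4·13 + 22)/6 = 84/6 = 14

Forward pass:
ES_A = 0; EF_A = 11
ES_B = 0; EF_B = 11
ES_C = 11; EF_C = 11+9 = 20
ES_D = 11; EF_D = 11+11 = 22
ES_E = 11; EF_E = 11+16 = 27
ES_F = 11; EF_F = 11+14 = 25
ES_G = 11; EF_G = 11+8 = 19
ES_H = max(EF_C=20, EF_D=22, EF_E=27, EF_F=25, EF_G=19) = 27; EF_H = 27+14 = 41
Expected project duration μ = 41 days. Critical path: B → E → H.

41 days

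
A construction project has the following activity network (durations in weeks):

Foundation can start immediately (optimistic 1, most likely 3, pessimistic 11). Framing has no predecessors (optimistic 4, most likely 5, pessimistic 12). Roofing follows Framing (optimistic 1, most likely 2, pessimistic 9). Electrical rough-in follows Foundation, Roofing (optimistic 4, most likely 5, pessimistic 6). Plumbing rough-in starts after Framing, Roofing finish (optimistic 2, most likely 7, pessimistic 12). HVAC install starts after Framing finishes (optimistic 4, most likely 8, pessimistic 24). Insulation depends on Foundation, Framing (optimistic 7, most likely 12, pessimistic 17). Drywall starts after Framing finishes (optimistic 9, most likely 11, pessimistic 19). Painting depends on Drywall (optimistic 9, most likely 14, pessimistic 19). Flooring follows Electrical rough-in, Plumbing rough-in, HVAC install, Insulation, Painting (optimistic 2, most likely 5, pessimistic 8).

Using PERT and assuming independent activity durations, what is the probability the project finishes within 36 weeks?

0.365

te_Foundation = (1 + 4·3 + 11)/6 = 24/6 = 4; σ²_Foundation = ((11−1)/6)² = 2.778
te_Framing = (4 + 4·5 + 12)/6 = 36/6 = 6; σ²_Framing = ((12−4)/6)² = 1.778
te_Roofing = (1 + 4·2 + 9)/6 = 18/6 = 3; σ²_Roofing = ((9−1)/6)² = 1.778
te_Electrical rough-in = (4 + 4·5 + 6)/6 = 30/6 = 5; σ²_Electrical rough-in = ((6−4)/6)² = 0.111
te_Plumbing rough-in = (2 + 4·7 + 12)/6 = 42/6 = 7; σ²_Plumbing rough-in = ((12−2)/6)² = 2.778
te_HVAC install = (4 + 4·8 + 24)/6 = 60/6 = 10; σ²_HVAC install = ((24−4)/6)² = 11.111
te_Insulation = (7 + 4·12 + 17)/6 = 72/6 = 12; σ²_Insulation = ((17−7)/6)² = 2.778
te_Drywall = (9 + 4·11 + 19)/6 = 72/6 = 12; σ²_Drywall = ((19−9)/6)² = 2.778
te_Painting = (9 + 4·14 + 19)/6 = 84/6 = 14; σ²_Painting = ((19−9)/6)² = 2.778
te_Flooring = (2 + 4·5 + 8)/6 = 30/6 = 5; σ²_Flooring = ((8−2)/6)² = 1.000

Forward pass:
ES_Foundation = 0; EF_Foundation = 4
ES_Framing = 0; EF_Framing = 6
ES_Roofing = 6; EF_Roofing = 6+3 = 9
ES_Electrical rough-in = max(EF_Foundation=4, EF_Roofing=9) = 9; EF_Electrical rough-in = 9+5 = 14
ES_Plumbing rough-in = max(EF_Framing=6, EF_Roofing=9) = 9; EF_Plumbing rough-in = 9+7 = 16
ES_HVAC install = 6; EF_HVAC install = 6+10 = 16
ES_Insulation = max(EF_Foundation=4, EF_Framing=6) = 6; EF_Insulation = 6+12 = 18
ES_Drywall = 6; EF_Drywall = 6+12 = 18
ES_Painting = 18; EF_Painting = 18+14 = 32
ES_Flooring = max(EF_Electrical rough-in=14, EF_Plumbing rough-in=16, EF_HVAC install=16, EF_Insulation=18, EF_Painting=32) = 32; EF_Flooring = 32+5 = 37
Expected project duration μ = 37 weeks. Critical path: Framing → Drywall → Painting → Flooring.

Variance along critical path = 1.778 + 2.778 + 2.778 + 1.000 = 8.333; σ = √8.333 = 2.887 weeks.
Z = (36 − 37) / 2.887 = -0.346
P(T ≤ 36) = Φ(-0.346) ≈ 0.365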